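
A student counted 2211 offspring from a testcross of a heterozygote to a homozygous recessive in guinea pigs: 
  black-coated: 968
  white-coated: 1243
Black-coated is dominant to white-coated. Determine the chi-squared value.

A testcross of a heterozygote (Aa × aa) gives a 1:1 phenotypic ratio.
Total ratio parts = 2. Expected numbers out of 2211:
  black-coated: 2211 × 1/2 = 1105.5
  white-coated: 2211 × 1/2 = 1105.5
χ² = Σ (O − E)² / E
  black-coated: (968 − 1105.5)² / 1105.5 = 17.1020
  white-coated: (1243 − 1105.5)² / 1105.5 = 17.1020
χ² = 17.1020 + 17.1020 = 34.204

34.204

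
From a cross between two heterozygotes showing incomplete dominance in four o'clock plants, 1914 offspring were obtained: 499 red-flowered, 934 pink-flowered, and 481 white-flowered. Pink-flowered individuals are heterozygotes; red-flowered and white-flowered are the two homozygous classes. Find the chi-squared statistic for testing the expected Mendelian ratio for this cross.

1.444

With incomplete dominance, a heterozygote × heterozygote cross gives a 1:2:1 phenotypic ratio.
Expected counts for N = 1914 under a 1:2:1 ratio (total parts = 4):
  red-flowered: 1914 × 1/4 = 478.5
  pink-flowered: 1914 × 2/4 = 957
  white-flowered: 1914 × 1/4 = 478.5
χ² = Σ (O − E)² / E
  red-flowered: (499 − 478.5)² / 478.5 = 0.8783
  pink-flowered: (934 − 957)² / 957 = 0.5528
  white-flowered: (481 − 478.5)² / 478.5 = 0.0131
χ² = 0.8783 + 0.5528 + 0.0131 = 1.4442 ≈ 1.444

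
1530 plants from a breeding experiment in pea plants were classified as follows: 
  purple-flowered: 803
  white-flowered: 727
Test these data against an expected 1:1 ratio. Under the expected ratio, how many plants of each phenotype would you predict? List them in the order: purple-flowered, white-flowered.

765, 765

The 1:1 ratio has 2 parts, so with N = 1530 the expected counts are:
  purple-flowered: 1530 × 1/2 = 765
  white-flowered: 1530 × 1/2 = 765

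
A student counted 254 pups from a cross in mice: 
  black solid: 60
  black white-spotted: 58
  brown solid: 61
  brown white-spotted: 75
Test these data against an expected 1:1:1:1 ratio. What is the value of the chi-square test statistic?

Expected counts for N = 254 under a 1:1:1:1 ratio (total parts = 4):
  black solid: 254 × 1/4 = 63.5
  black white-spotted: 254 × 1/4 = 63.5
  brown solid: 254 × 1/4 = 63.5
  brown white-spotted: 254 × 1/4 = 63.5
χ² = Σ (O − E)² / E
  black solid: (60 − 63.5)² / 63.5 = 0.1929
  black white-spotted: (58 − 63.5)² / 63.5 = 0.4764
  brown solid: (61 − 63.5)² / 63.5 = 0.0984
  brown white-spotted: (75 − 63.5)² / 63.5 = 2.0827
χ² = 0.1929 + 0.4764 + 0.0984 + 2.0827 = 2.8504 ≈ 2.850

2.850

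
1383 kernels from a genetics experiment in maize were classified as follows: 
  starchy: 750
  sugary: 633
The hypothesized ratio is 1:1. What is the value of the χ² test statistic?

9.898

Under the 1:1 hypothesis (Σ ratio = 2, N = 1383):
  starchy: 1383 × 1/2 = 691.5
  sugary: 1383 × 1/2 = 691.5
χ² = Σ (O − E)² / E
  starchy: (750 − 691.5)² / 691.5 = 4.9490
  sugary: (633 − 691.5)² / 691.5 = 4.9490
χ² = 4.9490 + 4.9490 = 9.898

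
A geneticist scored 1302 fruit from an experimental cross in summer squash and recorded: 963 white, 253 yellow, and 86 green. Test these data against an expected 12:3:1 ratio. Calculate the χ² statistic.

0.772

Under the 12:3:1 hypothesis (Σ ratio = 16, N = 1302):
  white: 1302 × 12/16 = 976.5
  yellow: 1302 × 3/16 = 244.125
  green: 1302 × 1/16 = 81.375
χ² = Σ (O − E)² / E
  white: (963 − 976.5)² / 976.5 = 0.1866
  yellow: (253 − 244.125)² / 244.125 = 0.3226
  green: (86 − 81.375)² / 81.375 = 0.2629
χ² = 0.1866 + 0.3226 + 0.2629 = 0.7721 ≈ 0.772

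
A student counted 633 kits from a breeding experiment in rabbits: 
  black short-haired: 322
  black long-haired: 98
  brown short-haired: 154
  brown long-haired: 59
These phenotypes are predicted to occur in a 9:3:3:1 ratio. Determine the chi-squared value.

26.921

Total ratio parts = 16. Expected numbers out of 633:
  black short-haired: 633 × 9/16 = 356.0625
  black long-haired: 633 × 3/16 = 118.6875
  brown short-haired: 633 × 3/16 = 118.6875
  brown long-haired: 633 × 1/16 = 39.5625
χ² = Σ (O − E)² / E
  black short-haired: (322 − 356.0625)² / 356.0625 = 3.2586
  black long-haired: (98 − 118.6875)² / 118.6875 = 3.6059
  brown short-haired: (154 − 118.6875)² / 118.6875 = 10.5064
  brown long-haired: (59 − 39.5625)² / 39.5625 = 9.5499
χ² = 3.2586 + 3.6059 + 10.5064 + 9.5499 = 26.9208 ≈ 26.921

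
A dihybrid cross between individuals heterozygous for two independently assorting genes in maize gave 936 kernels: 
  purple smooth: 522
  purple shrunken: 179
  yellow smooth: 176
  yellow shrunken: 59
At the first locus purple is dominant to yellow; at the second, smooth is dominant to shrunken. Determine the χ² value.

A dihybrid F₂ with independent assortment and complete dominance at both loci gives a 9:3:3:1 phenotypic ratio.
Expected counts for N = 936 under a 9:3:3:1 ratio (total parts = 16):
  purple smooth: 936 × 9/16 = 526.5
  purple shrunken: 936 × 3/16 = 175.5
  yellow smooth: 936 × 3/16 = 175.5
  yellow shrunken: 936 × 1/16 = 58.5
χ² = Σ (O − E)² / E
  purple smooth: (522 − 526.5)² / 526.5 = 0.0385
  purple shrunken: (179 − 175.5)² / 175.5 = 0.0698
  yellow smooth: (176 − 175.5)² / 175.5 = 0.0014
  yellow shrunken: (59 − 58.5)² / 58.5 = 0.0043
χ² = 0.0385 + 0.0698 + 0.0014 + 0.0043 = 0.114

0.114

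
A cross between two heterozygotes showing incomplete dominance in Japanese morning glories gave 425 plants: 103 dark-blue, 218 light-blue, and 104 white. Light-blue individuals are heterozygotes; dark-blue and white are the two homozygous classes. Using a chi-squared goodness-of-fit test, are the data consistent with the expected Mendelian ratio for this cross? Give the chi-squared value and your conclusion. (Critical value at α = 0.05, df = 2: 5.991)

With incomplete dominance, a heterozygote × heterozygote cross gives a 1:2:1 phenotypic ratio.
The 1:2:1 ratio has 4 parts, so with N = 425 the expected counts are:
  dark-blue: 425 × 1/4 = 106.25
  light-blue: 425 × 2/4 = 212.5
  white: 425 × 1/4 = 106.25
χ² = Σ (O − E)² / E
  dark-blue: (103 − 106.25)² / 106.25 = 0.0994
  light-blue: (218 − 212.5)² / 212.5 = 0.1424
  white: (104 − 106.25)² / 106.25 = 0.0476
χ² = 0.0994 + 0.1424 + 0.0476 = 0.2894 ≈ 0.289
Degrees of freedom = 3 − 1 = 2; critical value at α = 0.05 is 5.991.
Since 0.289 < 5.991, we fail to reject the null hypothesis — the data are consistent with the 1:2:1 ratio.

0.289; consistent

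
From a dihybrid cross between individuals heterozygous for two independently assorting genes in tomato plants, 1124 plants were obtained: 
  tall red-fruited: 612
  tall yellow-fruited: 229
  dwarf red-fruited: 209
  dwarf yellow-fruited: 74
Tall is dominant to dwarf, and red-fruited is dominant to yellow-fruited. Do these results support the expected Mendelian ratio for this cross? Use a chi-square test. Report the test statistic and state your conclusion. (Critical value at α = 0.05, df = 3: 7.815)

A dihybrid F₂ with independent assortment and complete dominance at both loci gives a 9:3:3:1 phenotypic ratio.
Total ratio parts = 16. Expected numbers out of 1124:
  tall red-fruited: 1124 × 9/16 = 632.25
  tall yellow-fruited: 1124 × 3/16 = 210.75
  dwarf red-fruited: 1124 × 3/16 = 210.75
  dwarf yellow-fruited: 1124 × 1/16 = 70.25
χ² = Σ (O − E)² / E
  tall red-fruited: (612 − 632.25)² / 632.25 = 0.6486
  tall yellow-fruited: (229 − 210.75)² / 210.75 = 1.5804
  dwarf red-fruited: (209 − 210.75)² / 210.75 = 0.0145
  dwarf yellow-fruited: (74 − 70.25)² / 70.25 = 0.2002
χ² = 0.6486 + 1.5804 + 0.0145 + 0.2002 = 2.4437 ≈ 2.444
Degrees of freedom = 4 − 1 = 3; critical value at α = 0.05 is 7.815.
Since 2.444 < 7.815, we fail to reject the null hypothesis — the data are consistent with the 9:3:3:1 ratio.

2.444; consistent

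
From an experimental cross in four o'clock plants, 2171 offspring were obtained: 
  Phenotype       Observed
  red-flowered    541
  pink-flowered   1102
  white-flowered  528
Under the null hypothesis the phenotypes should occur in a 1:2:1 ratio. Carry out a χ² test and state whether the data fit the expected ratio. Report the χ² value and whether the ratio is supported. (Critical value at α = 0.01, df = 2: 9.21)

0.657; consistent

Total ratio parts = 4. Expected numbers out of 2171:
  red-flowered: 2171 × 1/4 = 542.75
  pink-flowered: 2171 × 2/4 = 1085.5
  white-flowered: 2171 × 1/4 = 542.75
χ² = Σ (O − E)² / E
  red-flowered: (541 − 542.75)² / 542.75 = 0.0056
  pink-flowered: (1102 − 1085.5)² / 1085.5 = 0.2508
  white-flowered: (528 − 542.75)² / 542.75 = 0.4009
χ² = 0.0056 + 0.2508 + 0.4009 = 0.6573 ≈ 0.657
Degrees of freedom = 3 − 1 = 2; critical value at α = 0.01 is 9.21.
Since 0.657 < 9.21, we fail to reject the null hypothesis — the data are consistent with the 1:2:1 ratio.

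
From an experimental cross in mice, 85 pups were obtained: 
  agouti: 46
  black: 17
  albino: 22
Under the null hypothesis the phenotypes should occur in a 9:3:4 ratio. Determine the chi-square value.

0.166

Expected counts for N = 85 under a 9:3:4 ratio (total parts = 16):
  agouti: 85 × 9/16 = 47.8125
  black: 85 × 3/16 = 15.9375
  albino: 85 × 4/16 = 21.25
χ² = Σ (O − E)² / E
  agouti: (46 − 47.8125)² / 47.8125 = 0.0687
  black: (17 − 15.9375)² / 15.9375 = 0.0708
  albino: (22 − 21.25)² / 21.25 = 0.0265
χ² = 0.0687 + 0.0708 + 0.0265 = 0.166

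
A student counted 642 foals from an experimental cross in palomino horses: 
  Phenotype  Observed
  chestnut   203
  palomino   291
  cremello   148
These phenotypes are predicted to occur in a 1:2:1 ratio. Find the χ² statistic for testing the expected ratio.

Total ratio parts = 4. Expected numbers out of 642:
  chestnut: 642 × 1/4 = 160.5
  palomino: 642 × 2/4 = 321
  cremello: 642 × 1/4 = 160.5
χ² = Σ (O − E)² / E
  chestnut: (203 − 160.5)² / 160.5 = 11.2539
  palomino: (291 − 321)² / 321 = 2.8037
  cremello: (148 − 160.5)² / 160.5 = 0.9735
χ² = 11.2539 + 2.8037 + 0.9735 = 15.0311 ≈ 15.031

15.031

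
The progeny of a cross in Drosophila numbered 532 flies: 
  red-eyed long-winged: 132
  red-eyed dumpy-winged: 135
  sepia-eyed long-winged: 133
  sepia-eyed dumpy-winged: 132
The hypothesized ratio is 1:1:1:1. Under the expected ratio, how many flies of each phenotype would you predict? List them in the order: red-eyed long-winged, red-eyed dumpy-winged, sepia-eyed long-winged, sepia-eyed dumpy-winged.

133, 133, 133, 133

Total ratio parts = 4. Expected numbers out of 532:
  red-eyed long-winged: 532 × 1/4 = 133
  red-eyed dumpy-winged: 532 × 1/4 = 133
  sepia-eyed long-winged: 532 × 1/4 = 133
  sepia-eyed dumpy-winged: 532 × 1/4 = 133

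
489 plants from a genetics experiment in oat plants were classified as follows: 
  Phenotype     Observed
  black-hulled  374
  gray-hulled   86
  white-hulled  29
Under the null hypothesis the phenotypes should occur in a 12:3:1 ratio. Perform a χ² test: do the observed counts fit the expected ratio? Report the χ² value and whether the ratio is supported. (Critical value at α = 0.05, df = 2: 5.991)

Total ratio parts = 16. Expected numbers out of 489:
  black-hulled: 489 × 12/16 = 366.75
  gray-hulled: 489 × 3/16 = 91.6875
  white-hulled: 489 × 1/16 = 30.5625
χ² = Σ (O − E)² / E
  black-hulled: (374 − 366.75)² / 366.75 = 0.1433
  gray-hulled: (86 − 91.6875)² / 91.6875 = 0.3528
  white-hulled: (29 − 30.5625)² / 30.5625 = 0.0799
χ² = 0.1433 + 0.3528 + 0.0799 = 0.576
Degrees of freedom = 3 − 1 = 2; critical value at α = 0.05 is 5.991.
Since 0.576 < 5.991, we fail to reject the null hypothesis — the data are consistent with the 12:3:1 ratio.

0.576; consistent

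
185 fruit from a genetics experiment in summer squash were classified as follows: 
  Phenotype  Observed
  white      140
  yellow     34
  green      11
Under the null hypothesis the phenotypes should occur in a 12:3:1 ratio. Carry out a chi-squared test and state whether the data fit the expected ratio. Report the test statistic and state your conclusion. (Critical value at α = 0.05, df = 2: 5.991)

Under the 12:3:1 hypothesis (Σ ratio = 16, N = 185):
  white: 185 × 12/16 = 138.75
  yellow: 185 × 3/16 = 34.6875
  green: 185 × 1/16 = 11.5625
χ² = Σ (O − E)² / E
  white: (140 − 138.75)² / 138.75 = 0.0113
  yellow: (34 − 34.6875)² / 34.6875 = 0.0136
  green: (11 − 11.5625)² / 11.5625 = 0.0274
χ² = 0.0113 + 0.0136 + 0.0274 = 0.0523 ≈ 0.052
Degrees of freedom = 3 − 1 = 2; critical value at α = 0.05 is 5.991.
Since 0.052 < 5.991, we fail to reject the null hypothesis — the data are consistent with the 12:3:1 ratio.

0.052; consistent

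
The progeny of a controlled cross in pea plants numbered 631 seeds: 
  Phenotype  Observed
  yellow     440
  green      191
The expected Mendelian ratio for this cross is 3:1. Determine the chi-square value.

The 3:1 ratio has 4 parts, so with N = 631 the expected counts are:
  yellow: 631 × 3/4 = 473.25
  green: 631 × 1/4 = 157.75
χ² = Σ (O − E)² / E
  yellow: (440 − 473.25)² / 473.25 = 2.3361
  green: (191 − 157.75)² / 157.75 = 7.0083
χ² = 2.3361 + 7.0083 = 9.3444 ≈ 9.344

9.344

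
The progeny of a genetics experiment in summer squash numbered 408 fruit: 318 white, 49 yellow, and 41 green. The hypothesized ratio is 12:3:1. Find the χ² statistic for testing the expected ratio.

Total ratio parts = 16. Expected numbers out of 408:
  white: 408 × 12/16 = 306
  yellow: 408 × 3/16 = 76.5
  green: 408 × 1/16 = 25.5
χ² = Σ (O − E)² / E
  white: (318 − 306)² / 306 = 0.4706
  yellow: (49 − 76.5)² / 76.5 = 9.8856
  green: (41 − 25.5)² / 25.5 = 9.4216
χ² = 0.4706 + 9.8856 + 9.4216 = 19.7778 ≈ 19.778

19.778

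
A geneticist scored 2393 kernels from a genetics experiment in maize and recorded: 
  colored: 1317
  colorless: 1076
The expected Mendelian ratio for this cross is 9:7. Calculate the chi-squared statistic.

1.434

Total ratio parts = 16. Expected numbers out of 2393:
  colored: 2393 × 9/16 = 1346.0625
  colorless: 2393 × 7/16 = 1046.9375
χ² = Σ (O − E)² / E
  colored: (1317 − 1346.0625)² / 1346.0625 = 0.6275
  colorless: (1076 − 1046.9375)² / 1046.9375 = 0.8068
χ² = 0.6275 + 0.8068 = 1.4343 ≈ 1.434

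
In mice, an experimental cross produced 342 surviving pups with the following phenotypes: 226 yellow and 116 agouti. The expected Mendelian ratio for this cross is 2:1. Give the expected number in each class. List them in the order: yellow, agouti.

Total ratio parts = 3. Expected numbers out of 342:
  yellow: 342 × 2/3 = 228
  agouti: 342 × 1/3 = 114

228, 114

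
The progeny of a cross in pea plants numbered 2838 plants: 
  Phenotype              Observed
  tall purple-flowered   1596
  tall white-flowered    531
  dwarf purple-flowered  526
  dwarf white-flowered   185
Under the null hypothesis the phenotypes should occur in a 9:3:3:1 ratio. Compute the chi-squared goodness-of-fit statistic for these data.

Under the 9:3:3:1 hypothesis (Σ ratio = 16, N = 2838):
  tall purple-flowered: 2838 × 9/16 = 1596.375
  tall white-flowered: 2838 × 3/16 = 532.125
  dwarf purple-flowered: 2838 × 3/16 = 532.125
  dwarf white-flowered: 2838 × 1/16 = 177.375
χ² = Σ (O − E)² / E
  tall purple-flowered: (1596 − 1596.375)² / 1596.375 = 0.0001
  tall white-flowered: (531 − 532.125)² / 532.125 = 0.0024
  dwarf purple-flowered: (526 − 532.125)² / 532.125 = 0.0705
  dwarf white-flowered: (185 − 177.375)² / 177.375 = 0.3278
χ² = 0.0001 + 0.0024 + 0.0705 + 0.3278 = 0.4008 ≈ 0.401

0.401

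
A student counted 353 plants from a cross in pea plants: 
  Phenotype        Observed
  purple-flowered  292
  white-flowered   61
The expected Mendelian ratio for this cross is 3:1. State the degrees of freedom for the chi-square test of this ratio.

A goodness-of-fit test with 2 phenotype classes has df = 2 − 1 = 1.

1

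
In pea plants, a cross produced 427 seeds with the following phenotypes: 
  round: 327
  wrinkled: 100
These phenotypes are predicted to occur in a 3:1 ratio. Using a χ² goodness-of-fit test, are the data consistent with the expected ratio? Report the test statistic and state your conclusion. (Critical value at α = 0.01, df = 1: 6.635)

The 3:1 ratio has 4 parts, so with N = 427 the expected counts are:
  round: 427 × 3/4 = 320.25
  wrinkled: 427 × 1/4 = 106.75
χ² = Σ (O − E)² / E
  round: (327 − 320.25)² / 320.25 = 0.1423
  wrinkled: (100 − 106.75)² / 106.75 = 0.4268
χ² = 0.1423 + 0.4268 = 0.5691 ≈ 0.569
Degrees of freedom = 2 − 1 = 1; critical value at α = 0.01 is 6.635.
Since 0.569 < 6.635, we fail to reject the null hypothesis — the data are consistent with the 3:1 ratio.

0.569; consistent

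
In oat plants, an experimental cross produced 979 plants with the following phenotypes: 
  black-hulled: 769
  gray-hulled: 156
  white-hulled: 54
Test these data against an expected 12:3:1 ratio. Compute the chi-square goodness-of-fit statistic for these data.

6.628

The 12:3:1 ratio has 16 parts, so with N = 979 the expected counts are:
  black-hulled: 979 × 12/16 = 734.25
  gray-hulled: 979 × 3/16 = 183.5625
  white-hulled: 979 × 1/16 = 61.1875
χ² = Σ (O − E)² / E
  black-hulled: (769 − 734.25)² / 734.25 = 1.6446
  gray-hulled: (156 − 183.5625)² / 183.5625 = 4.1386
  white-hulled: (54 − 61.1875)² / 61.1875 = 0.8443
χ² = 1.6446 + 4.1386 + 0.8443 = 6.6275 ≈ 6.628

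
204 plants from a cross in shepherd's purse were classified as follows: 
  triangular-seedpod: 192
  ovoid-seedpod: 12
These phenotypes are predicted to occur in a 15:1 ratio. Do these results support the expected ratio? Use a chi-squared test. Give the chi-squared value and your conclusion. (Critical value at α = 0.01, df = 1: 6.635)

0.047; consistent

Total ratio parts = 16. Expected numbers out of 204:
  triangular-seedpod: 204 × 15/16 = 191.25
  ovoid-seedpod: 204 × 1/16 = 12.75
χ² = Σ (O − E)² / E
  triangular-seedpod: (192 − 191.25)² / 191.25 = 0.0029
  ovoid-seedpod: (12 − 12.75)² / 12.75 = 0.0441
χ² = 0.0029 + 0.0441 = 0.047
Degrees of freedom = 2 − 1 = 1; critical value at α = 0.01 is 6.635.
Since 0.047 < 6.635, we fail to reject the null hypothesis — the data are consistent with the 15:1 ratio.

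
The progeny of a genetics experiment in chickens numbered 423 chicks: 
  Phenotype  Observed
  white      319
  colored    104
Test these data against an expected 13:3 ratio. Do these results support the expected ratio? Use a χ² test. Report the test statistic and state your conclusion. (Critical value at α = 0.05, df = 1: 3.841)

Under the 13:3 hypothesis (Σ ratio = 16, N = 423):
  white: 423 × 13/16 = 343.6875
  colored: 423 × 3/16 = 79.3125
χ² = Σ (O − E)² / E
  white: (319 − 343.6875)² / 343.6875 = 1.7733
  colored: (104 − 79.3125)² / 79.3125 = 7.6844
χ² = 1.7733 + 7.6844 = 9.4577 ≈ 9.458
Degrees of freedom = 2 − 1 = 1; critical value at α = 0.05 is 3.841.
Since 9.458 > 3.841, we reject the null hypothesis — the data do not fit the 13:3 ratio.

9.458; not consistent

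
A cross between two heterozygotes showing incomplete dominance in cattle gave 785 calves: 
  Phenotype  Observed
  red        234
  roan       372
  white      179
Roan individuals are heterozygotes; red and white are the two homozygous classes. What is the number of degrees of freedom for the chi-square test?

With incomplete dominance, a heterozygote × heterozygote cross gives a 1:2:1 phenotypic ratio.
A goodness-of-fit test with 3 phenotype classes has df = 3 − 1 = 2.

2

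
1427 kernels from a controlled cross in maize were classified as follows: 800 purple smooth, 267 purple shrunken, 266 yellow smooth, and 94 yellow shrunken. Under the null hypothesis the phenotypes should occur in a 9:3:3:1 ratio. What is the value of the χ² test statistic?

Under the 9:3:3:1 hypothesis (Σ ratio = 16, N = 1427):
  purple smooth: 1427 × 9/16 = 802.6875
  purple shrunken: 1427 × 3/16 = 267.5625
  yellow smooth: 1427 × 3/16 = 267.5625
  yellow shrunken: 1427 × 1/16 = 89.1875
χ² = Σ (O − E)² / E
  purple smooth: (800 − 802.6875)² / 802.6875 = 0.0090
  purple shrunken: (267 − 267.5625)² / 267.5625 = 0.0012
  yellow smooth: (266 − 267.5625)² / 267.5625 = 0.0091
  yellow shrunken: (94 − 89.1875)² / 89.1875 = 0.2597
χ² = 0.0090 + 0.0012 + 0.0091 + 0.2597 = 0.279

0.279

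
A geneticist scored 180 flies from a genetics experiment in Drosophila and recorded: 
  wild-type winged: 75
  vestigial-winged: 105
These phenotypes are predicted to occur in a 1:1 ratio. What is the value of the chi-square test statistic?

5.000

Total ratio parts = 2. Expected numbers out of 180:
  wild-type winged: 180 × 1/2 = 90
  vestigial-winged: 180 × 1/2 = 90
χ² = Σ (O − E)² / E
  wild-type winged: (75 − 90)² / 90 = 2.5000
  vestigial-winged: (105 − 90)² / 90 = 2.5000
χ² = 2.5000 + 2.5000 = 5.000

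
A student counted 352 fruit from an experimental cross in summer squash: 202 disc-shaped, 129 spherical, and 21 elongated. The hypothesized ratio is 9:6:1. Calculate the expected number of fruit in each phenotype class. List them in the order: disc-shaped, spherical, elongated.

Total ratio parts = 16. Expected numbers out of 352:
  disc-shaped: 352 × 9/16 = 198
  spherical: 352 × 6/16 = 132
  elongated: 352 × 1/16 = 22

198, 132, 22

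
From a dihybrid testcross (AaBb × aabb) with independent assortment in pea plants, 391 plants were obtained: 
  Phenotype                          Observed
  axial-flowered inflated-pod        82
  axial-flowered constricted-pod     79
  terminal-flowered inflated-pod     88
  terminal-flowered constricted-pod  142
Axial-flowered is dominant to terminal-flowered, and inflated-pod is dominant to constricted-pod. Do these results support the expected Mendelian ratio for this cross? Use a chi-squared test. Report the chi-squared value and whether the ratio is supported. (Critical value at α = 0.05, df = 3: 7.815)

27.138; not consistent

A dihybrid testcross with independent assortment gives a 1:1:1:1 ratio.
Under the 1:1:1:1 hypothesis (Σ ratio = 4, N = 391):
  axial-flowered inflated-pod: 391 × 1/4 = 97.75
  axial-flowered constricted-pod: 391 × 1/4 = 97.75
  terminal-flowered inflated-pod: 391 × 1/4 = 97.75
  terminal-flowered constricted-pod: 391 × 1/4 = 97.75
χ² = Σ (O − E)² / E
  axial-flowered inflated-pod: (82 − 97.75)² / 97.75 = 2.5377
  axial-flowered constricted-pod: (79 − 97.75)² / 97.75 = 3.5965
  terminal-flowered inflated-pod: (88 − 97.75)² / 97.75 = 0.9725
  terminal-flowered constricted-pod: (142 − 97.75)² / 97.75 = 20.0313
χ² = 2.5377 + 3.5965 + 0.9725 + 20.0313 = 27.138
Degrees of freedom = 4 − 1 = 3; critical value at α = 0.05 is 7.815.
Since 27.138 > 7.815, we reject the null hypothesis — the data do not fit the 1:1:1:1 ratio.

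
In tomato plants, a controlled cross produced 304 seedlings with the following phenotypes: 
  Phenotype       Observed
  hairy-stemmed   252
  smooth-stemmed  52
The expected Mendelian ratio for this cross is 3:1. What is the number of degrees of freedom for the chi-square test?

A goodness-of-fit test with 2 phenotype classes has df = 2 − 1 = 1.

1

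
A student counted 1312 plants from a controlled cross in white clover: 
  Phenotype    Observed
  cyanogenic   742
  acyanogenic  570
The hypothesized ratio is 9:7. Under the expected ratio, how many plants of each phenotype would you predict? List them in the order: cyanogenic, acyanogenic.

Total ratio parts = 16. Expected numbers out of 1312:
  cyanogenic: 1312 × 9/16 = 738
  acyanogenic: 1312 × 7/16 = 574

738, 574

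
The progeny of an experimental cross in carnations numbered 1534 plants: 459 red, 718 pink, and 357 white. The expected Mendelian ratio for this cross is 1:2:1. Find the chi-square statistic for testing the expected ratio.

Total ratio parts = 4. Expected numbers out of 1534:
  red: 1534 × 1/4 = 383.5
  pink: 1534 × 2/4 = 767
  white: 1534 × 1/4 = 383.5
χ² = Σ (O − E)² / E
  red: (459 − 383.5)² / 383.5 = 14.8638
  pink: (718 − 767)² / 767 = 3.1304
  white: (357 − 383.5)² / 383.5 = 1.8312
χ² = 14.8638 + 3.1304 + 1.8312 = 19.8254 ≈ 19.825

19.825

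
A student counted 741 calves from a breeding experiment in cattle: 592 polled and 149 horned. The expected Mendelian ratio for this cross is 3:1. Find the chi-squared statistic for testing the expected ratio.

9.458

Under the 3:1 hypothesis (Σ ratio = 4, N = 741):
  polled: 741 × 3/4 = 555.75
  horned: 741 × 1/4 = 185.25
χ² = Σ (O − E)² / E
  polled: (592 − 555.75)² / 555.75 = 2.3645
  horned: (149 − 185.25)² / 185.25 = 7.0935
χ² = 2.3645 + 7.0935 = 9.458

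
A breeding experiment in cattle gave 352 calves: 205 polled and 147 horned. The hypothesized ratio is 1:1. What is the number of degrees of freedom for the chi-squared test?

A goodness-of-fit test with 2 phenotype classes has df = 2 − 1 = 1.

1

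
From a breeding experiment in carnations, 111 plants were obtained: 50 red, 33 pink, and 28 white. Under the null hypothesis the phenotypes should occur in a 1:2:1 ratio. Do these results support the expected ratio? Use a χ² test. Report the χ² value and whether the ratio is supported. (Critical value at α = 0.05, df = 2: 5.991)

Total ratio parts = 4. Expected numbers out of 111:
  red: 111 × 1/4 = 27.75
  pink: 111 × 2/4 = 55.5
  white: 111 × 1/4 = 27.75
χ² = Σ (O − E)² / E
  red: (50 − 27.75)² / 27.75 = 17.8401
  pink: (33 − 55.5)² / 55.5 = 9.1216
  white: (28 − 27.75)² / 27.75 = 0.0023
χ² = 17.8401 + 9.1216 + 0.0023 = 26.964
Degrees of freedom = 3 − 1 = 2; critical value at α = 0.05 is 5.991.
Since 26.964 > 5.991, we reject the null hypothesis — the data do not fit the 1:2:1 ratio.

26.964; not consistent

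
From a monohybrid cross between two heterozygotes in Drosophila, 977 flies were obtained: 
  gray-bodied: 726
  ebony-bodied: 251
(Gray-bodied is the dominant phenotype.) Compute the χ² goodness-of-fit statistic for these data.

For a monohybrid cross between heterozygotes with complete dominance, the expected phenotypic ratio is 3:1.
The 3:1 ratio has 4 parts, so with N = 977 the expected counts are:
  gray-bodied: 977 × 3/4 = 732.75
  ebony-bodied: 977 × 1/4 = 244.25
χ² = Σ (O − E)² / E
  gray-bodied: (726 − 732.75)² / 732.75 = 0.0622
  ebony-bodied: (251 − 244.25)² / 244.25 = 0.1865
χ² = 0.0622 + 0.1865 = 0.2487 ≈ 0.249

0.249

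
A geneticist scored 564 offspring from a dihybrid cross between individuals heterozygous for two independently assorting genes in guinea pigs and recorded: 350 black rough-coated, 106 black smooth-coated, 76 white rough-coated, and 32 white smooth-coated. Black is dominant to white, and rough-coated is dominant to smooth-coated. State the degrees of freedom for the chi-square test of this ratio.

A dihybrid F₂ with independent assortment and complete dominance at both loci gives a 9:3:3:1 phenotypic ratio.
A goodness-of-fit test with 4 phenotype classes has df = 4 − 1 = 3.

3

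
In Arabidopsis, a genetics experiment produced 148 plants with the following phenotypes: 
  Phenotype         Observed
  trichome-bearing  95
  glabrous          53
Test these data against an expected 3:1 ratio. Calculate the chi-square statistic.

Under the 3:1 hypothesis (Σ ratio = 4, N = 148):
  trichome-bearing: 148 × 3/4 = 111
  glabrous: 148 × 1/4 = 37
χ² = Σ (O − E)² / E
  trichome-bearing: (95 − 111)² / 111 = 2.3063
  glabrous: (53 − 37)² / 37 = 6.9189
χ² = 2.3063 + 6.9189 = 9.2252 ≈ 9.225

9.225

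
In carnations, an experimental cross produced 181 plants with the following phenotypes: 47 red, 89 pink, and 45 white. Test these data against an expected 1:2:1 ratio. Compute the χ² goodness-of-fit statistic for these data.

0.094

The 1:2:1 ratio has 4 parts, so with N = 181 the expected counts are:
  red: 181 × 1/4 = 45.25
  pink: 181 × 2/4 = 90.5
  white: 181 × 1/4 = 45.25
χ² = Σ (O − E)² / E
  red: (47 − 45.25)² / 45.25 = 0.0677
  pink: (89 − 90.5)² / 90.5 = 0.0249
  white: (45 − 45.25)² / 45.25 = 0.0014
χ² = 0.0677 + 0.0249 + 0.0014 = 0.094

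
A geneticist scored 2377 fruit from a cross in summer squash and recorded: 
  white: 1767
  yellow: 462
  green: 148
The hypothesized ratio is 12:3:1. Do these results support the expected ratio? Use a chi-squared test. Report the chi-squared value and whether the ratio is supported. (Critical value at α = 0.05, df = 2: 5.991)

0.738; consistent

The 12:3:1 ratio has 16 parts, so with N = 2377 the expected counts are:
  white: 2377 × 12/16 = 1782.75
  yellow: 2377 × 3/16 = 445.6875
  green: 2377 × 1/16 = 148.5625
χ² = Σ (O − E)² / E
  white: (1767 − 1782.75)² / 1782.75 = 0.1391
  yellow: (462 − 445.6875)² / 445.6875 = 0.5970
  green: (148 − 148.5625)² / 148.5625 = 0.0021
χ² = 0.1391 + 0.5970 + 0.0021 = 0.7382 ≈ 0.738
Degrees of freedom = 3 − 1 = 2; critical value at α = 0.05 is 5.991.
Since 0.738 < 5.991, we fail to reject the null hypothesis — the data are consistent with the 12:3:1 ratio.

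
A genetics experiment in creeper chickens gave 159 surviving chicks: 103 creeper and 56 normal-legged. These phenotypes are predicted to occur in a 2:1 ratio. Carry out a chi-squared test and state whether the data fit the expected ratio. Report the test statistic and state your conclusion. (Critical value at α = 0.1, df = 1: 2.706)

0.255; consistent

Under the 2:1 hypothesis (Σ ratio = 3, N = 159):
  creeper: 159 × 2/3 = 106
  normal-legged: 159 × 1/3 = 53
χ² = Σ (O − E)² / E
  creeper: (103 − 106)² / 106 = 0.0849
  normal-legged: (56 − 53)² / 53 = 0.1698
χ² = 0.0849 + 0.1698 = 0.2547 ≈ 0.255
Degrees of freedom = 2 − 1 = 1; critical value at α = 0.1 is 2.706.
Since 0.255 < 2.706, we fail to reject the null hypothesis — the data are consistent with the 2:1 ratio.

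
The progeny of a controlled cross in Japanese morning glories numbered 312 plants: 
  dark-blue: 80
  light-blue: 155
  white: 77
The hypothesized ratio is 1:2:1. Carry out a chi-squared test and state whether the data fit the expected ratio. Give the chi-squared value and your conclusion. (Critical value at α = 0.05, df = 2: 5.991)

0.071; consistent

Expected counts for N = 312 under a 1:2:1 ratio (total parts = 4):
  dark-blue: 312 × 1/4 = 78
  light-blue: 312 × 2/4 = 156
  white: 312 × 1/4 = 78
χ² = Σ (O − E)² / E
  dark-blue: (80 − 78)² / 78 = 0.0513
  light-blue: (155 − 156)² / 156 = 0.0064
  white: (77 − 78)² / 78 = 0.0128
χ² = 0.0513 + 0.0064 + 0.0128 = 0.0705 ≈ 0.071
Degrees of freedom = 3 − 1 = 2; critical value at α = 0.05 is 5.991.
Since 0.071 < 5.991, we fail to reject the null hypothesis — the data are consistent with the 1:2:1 ratio.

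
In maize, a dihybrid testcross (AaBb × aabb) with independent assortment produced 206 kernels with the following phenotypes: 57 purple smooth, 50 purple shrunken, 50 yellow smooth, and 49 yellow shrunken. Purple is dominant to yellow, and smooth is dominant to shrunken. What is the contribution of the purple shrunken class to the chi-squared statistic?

A dihybrid testcross with independent assortment gives a 1:1:1:1 ratio.
The 1:1:1:1 ratio has 4 parts, so with N = 206 the expected counts are:
  purple smooth: 206 × 1/4 = 51.5
  purple shrunken: 206 × 1/4 = 51.5
  yellow smooth: 206 × 1/4 = 51.5
  yellow shrunken: 206 × 1/4 = 51.5
Contribution of purple shrunken: (50 − 51.5)² / 51.5 = 0.0437

0.044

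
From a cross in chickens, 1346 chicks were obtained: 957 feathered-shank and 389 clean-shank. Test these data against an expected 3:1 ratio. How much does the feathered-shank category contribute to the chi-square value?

2.730

The 3:1 ratio has 4 parts, so with N = 1346 the expected counts are:
  feathered-shank: 1346 × 3/4 = 1009.5
  clean-shank: 1346 × 1/4 = 336.5
Contribution of feathered-shank: (957 − 1009.5)² / 1009.5 = 2.7303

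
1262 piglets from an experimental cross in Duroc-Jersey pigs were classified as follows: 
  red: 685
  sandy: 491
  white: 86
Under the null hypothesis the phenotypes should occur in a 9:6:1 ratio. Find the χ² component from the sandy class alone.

0.666

Expected counts for N = 1262 under a 9:6:1 ratio (total parts = 16):
  red: 1262 × 9/16 = 709.875
  sandy: 1262 × 6/16 = 473.25
  white: 1262 × 1/16 = 78.875
Contribution of sandy: (491 − 473.25)² / 473.25 = 0.6657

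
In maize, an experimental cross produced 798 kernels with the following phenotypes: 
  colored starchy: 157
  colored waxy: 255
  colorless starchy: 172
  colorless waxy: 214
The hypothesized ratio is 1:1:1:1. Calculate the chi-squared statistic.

29.338

Total ratio parts = 4. Expected numbers out of 798:
  colored starchy: 798 × 1/4 = 199.5
  colored waxy: 798 × 1/4 = 199.5
  colorless starchy: 798 × 1/4 = 199.5
  colorless waxy: 798 × 1/4 = 199.5
χ² = Σ (O − E)² / E
  colored starchy: (157 − 199.5)² / 199.5 = 9.0539
  colored waxy: (255 − 199.5)² / 199.5 = 15.4398
  colorless starchy: (172 − 199.5)² / 199.5 = 3.7907
  colorless waxy: (214 − 199.5)² / 199.5 = 1.0539
χ² = 9.0539 + 15.4398 + 3.7907 + 1.0539 = 29.3383 ≈ 29.338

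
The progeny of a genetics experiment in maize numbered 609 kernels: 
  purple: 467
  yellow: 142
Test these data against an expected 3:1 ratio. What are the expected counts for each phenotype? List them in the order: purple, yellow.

456.75, 152.25

Total ratio parts = 4. Expected numbers out of 609:
  purple: 609 × 3/4 = 456.75
  yellow: 609 × 1/4 = 152.25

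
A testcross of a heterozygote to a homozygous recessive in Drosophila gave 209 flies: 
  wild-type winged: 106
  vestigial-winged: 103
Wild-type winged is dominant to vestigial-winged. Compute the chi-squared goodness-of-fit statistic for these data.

0.043

A testcross of a heterozygote (Aa × aa) gives a 1:1 phenotypic ratio.
Under the 1:1 hypothesis (Σ ratio = 2, N = 209):
  wild-type winged: 209 × 1/2 = 104.5
  vestigial-winged: 209 × 1/2 = 104.5
χ² = Σ (O − E)² / E
  wild-type winged: (106 − 104.5)² / 104.5 = 0.0215
  vestigial-winged: (103 − 104.5)² / 104.5 = 0.0215
χ² = 0.0215 + 0.0215 = 0.043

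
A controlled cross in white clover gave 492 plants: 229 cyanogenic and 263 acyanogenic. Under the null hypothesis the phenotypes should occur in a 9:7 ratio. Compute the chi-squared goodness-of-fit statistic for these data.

Under the 9:7 hypothesis (Σ ratio = 16, N = 492):
  cyanogenic: 492 × 9/16 = 276.75
  acyanogenic: 492 × 7/16 = 215.25
χ² = Σ (O − E)² / E
  cyanogenic: (229 − 276.75)² / 276.75 = 8.2387
  acyanogenic: (263 − 215.25)² / 215.25 = 10.5926
χ² = 8.2387 + 10.5926 = 18.8313 ≈ 18.831

18.831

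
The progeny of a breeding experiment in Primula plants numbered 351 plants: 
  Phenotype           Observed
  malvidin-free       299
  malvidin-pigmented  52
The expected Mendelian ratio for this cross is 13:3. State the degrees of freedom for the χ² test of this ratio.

1

A goodness-of-fit test with 2 phenotype classes has df = 2 − 1 = 1.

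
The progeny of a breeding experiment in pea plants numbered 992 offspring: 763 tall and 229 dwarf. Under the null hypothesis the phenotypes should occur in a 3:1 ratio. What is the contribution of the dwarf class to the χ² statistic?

Total ratio parts = 4. Expected numbers out of 992:
  tall: 992 × 3/4 = 744
  dwarf: 992 × 1/4 = 248
Contribution of dwarf: (229 − 248)² / 248 = 1.4556

1.456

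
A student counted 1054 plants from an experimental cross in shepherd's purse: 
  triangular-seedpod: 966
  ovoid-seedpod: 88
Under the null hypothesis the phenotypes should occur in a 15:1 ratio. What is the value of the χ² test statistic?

7.926

Under the 15:1 hypothesis (Σ ratio = 16, N = 1054):
  triangular-seedpod: 1054 × 15/16 = 988.125
  ovoid-seedpod: 1054 × 1/16 = 65.875
χ² = Σ (O − E)² / E
  triangular-seedpod: (966 − 988.125)² / 988.125 = 0.4954
  ovoid-seedpod: (88 − 65.875)² / 65.875 = 7.4310
χ² = 0.4954 + 7.4310 = 7.9264 ≈ 7.926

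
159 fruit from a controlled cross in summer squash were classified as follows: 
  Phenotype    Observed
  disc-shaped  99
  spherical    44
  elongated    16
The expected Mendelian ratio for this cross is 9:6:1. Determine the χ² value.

8.816

The 9:6:1 ratio has 16 parts, so with N = 159 the expected counts are:
  disc-shaped: 159 × 9/16 = 89.4375
  spherical: 159 × 6/16 = 59.625
  elongated: 159 × 1/16 = 9.9375
χ² = Σ (O − E)² / E
  disc-shaped: (99 − 89.4375)² / 89.4375 = 1.0224
  spherical: (44 − 59.625)² / 59.625 = 4.0946
  elongated: (16 − 9.9375)² / 9.9375 = 3.6985
χ² = 1.0224 + 4.0946 + 3.6985 = 8.8155 ≈ 8.816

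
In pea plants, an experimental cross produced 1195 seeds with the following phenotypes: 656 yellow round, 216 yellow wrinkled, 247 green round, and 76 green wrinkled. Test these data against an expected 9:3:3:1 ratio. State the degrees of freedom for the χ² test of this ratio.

3

A goodness-of-fit test with 4 phenotype classes has df = 4 − 1 = 3.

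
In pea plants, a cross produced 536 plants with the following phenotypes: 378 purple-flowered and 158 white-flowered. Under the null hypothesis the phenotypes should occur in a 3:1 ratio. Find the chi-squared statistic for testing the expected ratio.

5.731

Total ratio parts = 4. Expected numbers out of 536:
  purple-flowered: 536 × 3/4 = 402
  white-flowered: 536 × 1/4 = 134
χ² = Σ (O − E)² / E
  purple-flowered: (378 − 402)² / 402 = 1.4328
  white-flowered: (158 − 134)² / 134 = 4.2985
χ² = 1.4328 + 4.2985 = 5.7313 ≈ 5.731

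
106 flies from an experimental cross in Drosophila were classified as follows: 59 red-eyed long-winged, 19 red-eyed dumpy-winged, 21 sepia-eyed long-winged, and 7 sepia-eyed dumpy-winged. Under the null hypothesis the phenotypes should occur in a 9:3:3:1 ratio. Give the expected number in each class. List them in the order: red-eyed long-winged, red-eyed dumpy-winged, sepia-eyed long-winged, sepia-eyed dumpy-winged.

59.625, 19.875, 19.875, 6.625

Expected counts for N = 106 under a 9:3:3:1 ratio (total parts = 16):
  red-eyed long-winged: 106 × 9/16 = 59.625
  red-eyed dumpy-winged: 106 × 3/16 = 19.875
  sepia-eyed long-winged: 106 × 3/16 = 19.875
  sepia-eyed dumpy-winged: 106 × 1/16 = 6.625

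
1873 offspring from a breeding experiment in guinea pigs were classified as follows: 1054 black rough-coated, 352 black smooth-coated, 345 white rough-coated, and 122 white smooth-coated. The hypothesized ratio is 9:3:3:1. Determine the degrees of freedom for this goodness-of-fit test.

A goodness-of-fit test with 4 phenotype classes has df = 4 − 1 = 3.

3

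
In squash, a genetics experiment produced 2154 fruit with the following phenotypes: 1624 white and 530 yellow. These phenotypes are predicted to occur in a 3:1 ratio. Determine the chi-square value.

Under the 3:1 hypothesis (Σ ratio = 4, N = 2154):
  white: 2154 × 3/4 = 1615.5
  yellow: 2154 × 1/4 = 538.5
χ² = Σ (O − E)² / E
  white: (1624 − 1615.5)² / 1615.5 = 0.0447
  yellow: (530 − 538.5)² / 538.5 = 0.1342
χ² = 0.0447 + 0.1342 = 0.1789 ≈ 0.179

0.179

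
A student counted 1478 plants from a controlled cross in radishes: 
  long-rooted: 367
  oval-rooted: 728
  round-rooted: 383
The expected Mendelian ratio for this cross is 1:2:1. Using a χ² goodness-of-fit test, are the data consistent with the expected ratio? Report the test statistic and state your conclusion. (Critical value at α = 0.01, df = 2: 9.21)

Total ratio parts = 4. Expected numbers out of 1478:
  long-rooted: 1478 × 1/4 = 369.5
  oval-rooted: 1478 × 2/4 = 739
  round-rooted: 1478 × 1/4 = 369.5
χ² = Σ (O − E)² / E
  long-rooted: (367 − 369.5)² / 369.5 = 0.0169
  oval-rooted: (728 − 739)² / 739 = 0.1637
  round-rooted: (383 − 369.5)² / 369.5 = 0.4932
χ² = 0.0169 + 0.1637 + 0.4932 = 0.6738 ≈ 0.674
Degrees of freedom = 3 − 1 = 2; critical value at α = 0.01 is 9.21.
Since 0.674 < 9.21, we fail to reject the null hypothesis — the data are consistent with the 1:2:1 ratio.

0.674; consistent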